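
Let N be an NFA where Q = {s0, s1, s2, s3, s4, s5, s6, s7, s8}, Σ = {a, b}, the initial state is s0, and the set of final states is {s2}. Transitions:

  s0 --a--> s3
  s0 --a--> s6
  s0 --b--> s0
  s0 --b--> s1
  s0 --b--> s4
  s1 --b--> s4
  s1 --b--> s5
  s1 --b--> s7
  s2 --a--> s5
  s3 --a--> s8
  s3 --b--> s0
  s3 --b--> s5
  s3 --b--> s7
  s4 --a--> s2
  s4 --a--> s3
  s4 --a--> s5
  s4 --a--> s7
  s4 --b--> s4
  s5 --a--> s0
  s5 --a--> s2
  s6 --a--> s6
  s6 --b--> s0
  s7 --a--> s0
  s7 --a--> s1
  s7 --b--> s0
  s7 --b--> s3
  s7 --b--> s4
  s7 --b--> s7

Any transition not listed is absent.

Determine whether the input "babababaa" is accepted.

Yes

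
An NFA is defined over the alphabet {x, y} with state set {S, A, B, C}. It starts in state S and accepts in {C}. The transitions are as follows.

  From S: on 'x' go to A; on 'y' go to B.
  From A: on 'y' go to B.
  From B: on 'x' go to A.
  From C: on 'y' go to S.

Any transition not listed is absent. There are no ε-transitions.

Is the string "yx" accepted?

Start in {S}.
Read 'y': S→{B}; now {B}.
Read 'x': B→{A}; now {A}.
The final set {A} contains no accepting state.

No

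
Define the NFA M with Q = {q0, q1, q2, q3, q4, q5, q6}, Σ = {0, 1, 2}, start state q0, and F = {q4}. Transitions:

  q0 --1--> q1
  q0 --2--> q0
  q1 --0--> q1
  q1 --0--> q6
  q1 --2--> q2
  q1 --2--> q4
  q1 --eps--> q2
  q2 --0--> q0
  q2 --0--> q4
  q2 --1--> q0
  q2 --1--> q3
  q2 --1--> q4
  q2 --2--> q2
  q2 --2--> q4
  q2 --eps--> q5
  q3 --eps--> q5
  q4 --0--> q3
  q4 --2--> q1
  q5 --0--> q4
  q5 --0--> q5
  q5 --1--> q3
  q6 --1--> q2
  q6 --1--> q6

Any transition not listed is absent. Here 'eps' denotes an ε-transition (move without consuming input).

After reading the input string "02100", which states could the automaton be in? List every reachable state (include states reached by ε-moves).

∅

Start in {q0}.
Read '0': {q0} → ∅.
The set is empty and remains empty for the remaining 4 symbols.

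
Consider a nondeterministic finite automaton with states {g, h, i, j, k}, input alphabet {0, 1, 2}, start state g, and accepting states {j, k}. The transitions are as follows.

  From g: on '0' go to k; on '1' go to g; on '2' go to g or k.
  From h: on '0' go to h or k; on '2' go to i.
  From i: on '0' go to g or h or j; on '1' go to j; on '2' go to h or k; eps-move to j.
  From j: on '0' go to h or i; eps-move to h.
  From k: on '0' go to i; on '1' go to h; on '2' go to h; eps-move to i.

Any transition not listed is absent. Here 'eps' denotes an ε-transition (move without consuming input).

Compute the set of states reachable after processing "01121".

∅

Start in {g}.
Read '0': {g} → {h, i, j, k}.
Read '1': {h, i, j, k} → {h, j}.
Read '1': {h, j} → ∅.
The set is empty and remains empty for the remaining 2 symbols.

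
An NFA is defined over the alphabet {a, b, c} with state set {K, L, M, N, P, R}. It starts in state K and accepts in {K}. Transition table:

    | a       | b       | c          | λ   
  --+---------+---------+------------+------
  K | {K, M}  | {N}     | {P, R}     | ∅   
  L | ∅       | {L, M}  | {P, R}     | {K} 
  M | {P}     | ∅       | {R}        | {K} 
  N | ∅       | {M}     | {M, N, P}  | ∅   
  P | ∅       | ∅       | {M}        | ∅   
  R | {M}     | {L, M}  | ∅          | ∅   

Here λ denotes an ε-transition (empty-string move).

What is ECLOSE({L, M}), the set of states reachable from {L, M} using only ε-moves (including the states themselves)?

{K, L, M}

Begin with {L, M}.
ε-move M → K; add K.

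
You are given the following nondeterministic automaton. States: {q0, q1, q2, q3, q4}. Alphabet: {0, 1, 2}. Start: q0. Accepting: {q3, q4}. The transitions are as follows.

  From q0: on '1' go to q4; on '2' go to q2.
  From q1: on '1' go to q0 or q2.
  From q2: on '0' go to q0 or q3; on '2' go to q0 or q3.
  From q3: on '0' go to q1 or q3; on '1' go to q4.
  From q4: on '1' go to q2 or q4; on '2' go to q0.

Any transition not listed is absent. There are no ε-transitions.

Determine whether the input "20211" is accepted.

Start in {q0}.
Read '2': q0→{q2}; now {q2}.
Read '0': q2→{q0, q3}; now {q0, q3}.
Read '2': q0→{q2}, q3→∅; now {q2}.
Read '1': q2→∅; now ∅.
The set is empty and remains empty for the remaining 1 symbol.
The final set ∅ contains no accepting state.

No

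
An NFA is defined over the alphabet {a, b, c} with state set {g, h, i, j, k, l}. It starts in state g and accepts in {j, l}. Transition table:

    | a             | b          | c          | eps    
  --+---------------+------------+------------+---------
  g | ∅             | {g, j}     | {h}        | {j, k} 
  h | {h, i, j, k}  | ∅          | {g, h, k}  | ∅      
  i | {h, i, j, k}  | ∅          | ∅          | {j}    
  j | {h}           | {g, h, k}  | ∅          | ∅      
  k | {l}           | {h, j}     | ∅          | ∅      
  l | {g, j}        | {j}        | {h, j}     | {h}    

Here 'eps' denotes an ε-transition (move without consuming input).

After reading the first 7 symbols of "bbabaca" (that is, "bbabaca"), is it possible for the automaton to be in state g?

No

Start: ε-closure({g}) = {g, j, k}.
Read 'b': g→{g, j}, j→{g, h, k}, k→{h, j}; now {g, h, j, k}.
Read 'b': g→{g, j}, h→∅, j→{g, h, k}, k→{h, j}; now {g, h, j, k}.
Read 'a': g→∅, h→{h, i, j, k}, j→{h}, k→{l}; now {h, i, j, k, l}.
Read 'b': h→∅, i→∅, j→{g, h, k}, k→{h, j}, l→{j}; now {g, h, j, k}.
Read 'a': g→∅, h→{h, i, j, k}, j→{h}, k→{l}; now {h, i, j, k, l}.
Read 'c': h→{g, h, k}, i→∅, j→∅, k→∅, l→{h, j}; now {g, h, j, k}.
Read 'a': g→∅, h→{h, i, j, k}, j→{h}, k→{l}; now {h, i, j, k, l}.
State g is not in {h, i, j, k, l}.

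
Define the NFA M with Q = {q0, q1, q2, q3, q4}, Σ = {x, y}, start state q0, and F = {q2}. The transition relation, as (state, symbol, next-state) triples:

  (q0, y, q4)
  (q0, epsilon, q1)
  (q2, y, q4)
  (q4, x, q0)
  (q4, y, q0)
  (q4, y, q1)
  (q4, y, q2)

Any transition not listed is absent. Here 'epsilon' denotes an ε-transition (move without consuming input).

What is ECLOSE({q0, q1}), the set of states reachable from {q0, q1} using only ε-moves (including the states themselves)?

Begin with {q0, q1}.
No ε-moves leave this set, so the closure equals the set itself.

{q0, q1}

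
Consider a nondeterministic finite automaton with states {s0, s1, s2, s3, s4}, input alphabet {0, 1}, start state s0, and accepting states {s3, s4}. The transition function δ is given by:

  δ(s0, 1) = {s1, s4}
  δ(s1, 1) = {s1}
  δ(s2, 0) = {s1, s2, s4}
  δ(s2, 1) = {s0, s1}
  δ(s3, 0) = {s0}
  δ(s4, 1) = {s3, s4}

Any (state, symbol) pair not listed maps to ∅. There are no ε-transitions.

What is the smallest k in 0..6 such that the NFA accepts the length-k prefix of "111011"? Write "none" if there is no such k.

1

Start in {s0}.
Read '1': {s0} → {s1, s4}.
None of the earlier sets intersect F, but {s1, s4} does.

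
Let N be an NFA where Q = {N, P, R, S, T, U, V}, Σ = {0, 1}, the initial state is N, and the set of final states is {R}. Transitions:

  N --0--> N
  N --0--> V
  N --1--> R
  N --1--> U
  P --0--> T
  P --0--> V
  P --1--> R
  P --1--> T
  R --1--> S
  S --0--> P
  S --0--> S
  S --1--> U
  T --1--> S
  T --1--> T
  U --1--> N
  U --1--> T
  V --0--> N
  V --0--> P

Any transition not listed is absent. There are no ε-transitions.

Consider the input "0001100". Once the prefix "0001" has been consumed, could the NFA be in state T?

Yes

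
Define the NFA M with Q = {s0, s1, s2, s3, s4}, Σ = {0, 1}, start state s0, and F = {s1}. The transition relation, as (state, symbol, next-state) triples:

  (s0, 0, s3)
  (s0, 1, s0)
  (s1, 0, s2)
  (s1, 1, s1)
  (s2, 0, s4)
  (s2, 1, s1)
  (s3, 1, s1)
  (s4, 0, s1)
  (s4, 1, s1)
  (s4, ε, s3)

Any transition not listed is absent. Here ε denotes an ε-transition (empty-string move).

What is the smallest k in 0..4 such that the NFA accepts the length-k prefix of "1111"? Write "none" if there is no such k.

Start in {s0}.
Read '1': s0→{s0}; now {s0}.
Read '1': s0→{s0}; now {s0}.
Read '1': s0→{s0}; now {s0}.
Read '1': s0→{s0}; now {s0}.
No reachable set along the way intersects F.

none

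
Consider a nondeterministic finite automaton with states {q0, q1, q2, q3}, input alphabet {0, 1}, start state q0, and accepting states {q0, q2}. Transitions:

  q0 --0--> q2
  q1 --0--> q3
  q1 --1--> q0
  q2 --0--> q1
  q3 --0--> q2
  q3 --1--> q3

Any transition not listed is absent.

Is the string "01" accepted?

No

Start in {q0}.
Read '0': q0→{q2}; now {q2}.
Read '1': q2→∅; now ∅.
The final set ∅ contains no accepting state.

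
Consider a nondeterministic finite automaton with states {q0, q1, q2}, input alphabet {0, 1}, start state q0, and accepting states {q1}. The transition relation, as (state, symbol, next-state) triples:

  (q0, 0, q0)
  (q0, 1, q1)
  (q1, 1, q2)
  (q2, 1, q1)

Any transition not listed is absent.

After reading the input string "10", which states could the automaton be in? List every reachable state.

∅

Start in {q0}.
Read '1': q0→{q1}; now {q1}.
Read '0': q1→∅; now ∅.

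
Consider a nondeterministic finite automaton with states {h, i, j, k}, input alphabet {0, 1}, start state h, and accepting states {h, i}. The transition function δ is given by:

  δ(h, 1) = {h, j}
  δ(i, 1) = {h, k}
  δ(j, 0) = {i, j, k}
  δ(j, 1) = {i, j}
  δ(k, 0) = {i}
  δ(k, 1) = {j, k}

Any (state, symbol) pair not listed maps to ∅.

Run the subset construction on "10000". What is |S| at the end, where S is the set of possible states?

3

Start in {h}.
Read '1': {h} → {h, j}.
Read '0': {h, j} → {i, j, k}.
Read '0': {i, j, k} → {i, j, k}.
Read '0': {i, j, k} → {i, j, k}.
Read '0': {i, j, k} → {i, j, k}.
That set has 3 states.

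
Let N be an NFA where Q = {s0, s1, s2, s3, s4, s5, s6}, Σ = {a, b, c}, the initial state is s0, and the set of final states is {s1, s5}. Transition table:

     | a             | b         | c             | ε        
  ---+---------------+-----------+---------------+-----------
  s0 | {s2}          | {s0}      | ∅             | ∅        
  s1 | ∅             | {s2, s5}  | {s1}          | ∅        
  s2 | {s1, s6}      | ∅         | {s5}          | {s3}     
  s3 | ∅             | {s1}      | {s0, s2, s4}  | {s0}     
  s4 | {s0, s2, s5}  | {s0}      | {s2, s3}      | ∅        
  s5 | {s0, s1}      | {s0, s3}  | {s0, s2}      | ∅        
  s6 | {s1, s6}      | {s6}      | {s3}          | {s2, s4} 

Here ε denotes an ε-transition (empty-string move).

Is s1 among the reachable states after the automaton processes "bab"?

Yes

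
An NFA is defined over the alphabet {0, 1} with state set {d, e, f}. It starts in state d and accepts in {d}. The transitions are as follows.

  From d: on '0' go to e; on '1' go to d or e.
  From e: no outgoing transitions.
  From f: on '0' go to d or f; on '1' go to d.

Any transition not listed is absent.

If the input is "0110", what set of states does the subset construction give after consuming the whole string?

∅

Start in {d}.
Read '0': d→{e}; now {e}.
Read '1': e→∅; now ∅.
The set is empty and remains empty for the remaining 2 symbols.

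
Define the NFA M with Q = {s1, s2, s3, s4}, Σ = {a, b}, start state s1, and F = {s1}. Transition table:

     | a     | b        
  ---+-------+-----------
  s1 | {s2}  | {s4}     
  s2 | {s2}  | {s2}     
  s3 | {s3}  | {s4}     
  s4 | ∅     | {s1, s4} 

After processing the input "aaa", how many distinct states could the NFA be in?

1

Start in {s1}.
Read 'a': s1→{s2}; now {s2}.
Read 'a': s2→{s2}; now {s2}.
Read 'a': s2→{s2}; now {s2}.
That set has 1 state.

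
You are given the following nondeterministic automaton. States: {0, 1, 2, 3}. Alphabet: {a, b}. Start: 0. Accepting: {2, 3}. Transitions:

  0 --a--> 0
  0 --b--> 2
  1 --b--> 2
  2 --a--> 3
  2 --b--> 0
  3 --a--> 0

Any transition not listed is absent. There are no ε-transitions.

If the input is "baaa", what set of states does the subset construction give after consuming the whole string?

{0}

Start in {0}.
Read 'b': {0} → {2}.
Read 'a': {2} → {3}.
Read 'a': {3} → {0}.
Read 'a': {0} → {0}.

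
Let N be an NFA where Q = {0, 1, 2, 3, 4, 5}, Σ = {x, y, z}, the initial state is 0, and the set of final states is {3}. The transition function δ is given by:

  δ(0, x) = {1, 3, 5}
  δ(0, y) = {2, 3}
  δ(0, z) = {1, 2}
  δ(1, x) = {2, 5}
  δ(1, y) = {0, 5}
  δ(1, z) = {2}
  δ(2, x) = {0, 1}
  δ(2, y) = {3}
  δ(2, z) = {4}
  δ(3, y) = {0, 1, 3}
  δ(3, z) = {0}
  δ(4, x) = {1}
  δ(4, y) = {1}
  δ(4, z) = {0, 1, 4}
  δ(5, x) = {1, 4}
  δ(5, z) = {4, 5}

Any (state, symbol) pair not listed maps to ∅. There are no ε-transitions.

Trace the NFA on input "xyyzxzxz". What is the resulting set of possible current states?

Start in {0}.
Read 'x': {0} → {1, 3, 5}.
Read 'y': {1, 3, 5} → {0, 1, 3, 5}.
Read 'y': {0, 1, 3, 5} → {0, 1, 2, 3, 5}.
Read 'z': {0, 1, 2, 3, 5} → {0, 1, 2, 4, 5}.
Read 'x': {0, 1, 2, 4, 5} → {0, 1, 2, 3, 4, 5}.
Read 'z': {0, 1, 2, 3, 4, 5} → {0, 1, 2, 4, 5}.
Read 'x': {0, 1, 2, 4, 5} → {0, 1, 2, 3, 4, 5}.
Read 'z': {0, 1, 2, 3, 4, 5} → {0, 1, 2, 4, 5}.

{0, 1, 2, 4, 5}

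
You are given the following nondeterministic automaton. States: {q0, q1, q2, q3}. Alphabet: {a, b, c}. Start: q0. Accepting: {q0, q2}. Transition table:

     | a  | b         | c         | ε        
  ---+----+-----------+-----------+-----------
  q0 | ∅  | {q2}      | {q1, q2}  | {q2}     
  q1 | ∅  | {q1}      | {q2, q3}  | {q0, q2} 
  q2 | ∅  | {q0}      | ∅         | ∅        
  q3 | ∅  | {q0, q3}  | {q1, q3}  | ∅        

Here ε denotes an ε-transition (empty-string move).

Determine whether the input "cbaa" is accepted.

No

Start: ε-closure({q0}) = {q0, q2}.
Read 'c': q0→{q1, q2}, q2→∅; union {q1, q2}; ε-closure = {q0, q1, q2}.
Read 'b': q0→{q2}, q1→{q1}, q2→{q0}; now {q0, q1, q2}.
Read 'a': q0→∅, q1→∅, q2→∅; now ∅.
The set is empty and remains empty for the remaining 1 symbol.
The final set ∅ contains no accepting state.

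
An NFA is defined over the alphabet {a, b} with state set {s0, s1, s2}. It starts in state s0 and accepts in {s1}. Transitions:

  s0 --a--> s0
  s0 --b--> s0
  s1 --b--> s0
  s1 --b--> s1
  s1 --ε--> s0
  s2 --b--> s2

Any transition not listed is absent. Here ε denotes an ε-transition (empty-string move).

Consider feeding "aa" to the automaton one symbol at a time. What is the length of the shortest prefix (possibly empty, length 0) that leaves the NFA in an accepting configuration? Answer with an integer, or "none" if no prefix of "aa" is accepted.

Start in {s0}.
Read 'a': s0→{s0}; now {s0}.
Read 'a': s0→{s0}; now {s0}.
No reachable set along the way intersects F.

none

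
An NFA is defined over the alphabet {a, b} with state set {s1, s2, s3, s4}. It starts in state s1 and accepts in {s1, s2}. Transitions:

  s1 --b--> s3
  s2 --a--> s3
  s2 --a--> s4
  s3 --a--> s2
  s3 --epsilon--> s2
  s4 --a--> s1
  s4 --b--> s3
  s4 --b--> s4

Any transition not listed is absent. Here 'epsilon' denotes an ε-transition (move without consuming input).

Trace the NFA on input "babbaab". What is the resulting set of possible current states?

Start in {s1}.
Read 'b': {s1} → {s2, s3}.
Read 'a': {s2, s3} → {s2, s3, s4}.
Read 'b': {s2, s3, s4} → {s2, s3, s4}.
Read 'b': {s2, s3, s4} → {s2, s3, s4}.
Read 'a': {s2, s3, s4} → {s1, s2, s3, s4}.
Read 'a': {s1, s2, s3, s4} → {s1, s2, s3, s4}.
Read 'b': {s1, s2, s3, s4} → {s2, s3, s4}.

{s2, s3, s4}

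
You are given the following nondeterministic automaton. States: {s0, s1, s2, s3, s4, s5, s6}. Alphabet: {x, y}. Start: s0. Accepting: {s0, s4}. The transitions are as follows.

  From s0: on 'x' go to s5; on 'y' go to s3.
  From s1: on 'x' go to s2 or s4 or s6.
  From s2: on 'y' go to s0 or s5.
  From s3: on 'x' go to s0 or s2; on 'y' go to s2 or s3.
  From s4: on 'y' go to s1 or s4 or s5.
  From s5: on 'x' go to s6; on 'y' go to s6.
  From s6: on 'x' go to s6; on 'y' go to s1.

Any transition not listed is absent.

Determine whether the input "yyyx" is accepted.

Yes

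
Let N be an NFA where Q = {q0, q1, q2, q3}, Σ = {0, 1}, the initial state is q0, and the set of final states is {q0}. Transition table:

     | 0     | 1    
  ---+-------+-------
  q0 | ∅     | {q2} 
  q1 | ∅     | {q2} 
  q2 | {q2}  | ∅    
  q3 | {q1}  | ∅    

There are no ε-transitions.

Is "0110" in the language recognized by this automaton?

No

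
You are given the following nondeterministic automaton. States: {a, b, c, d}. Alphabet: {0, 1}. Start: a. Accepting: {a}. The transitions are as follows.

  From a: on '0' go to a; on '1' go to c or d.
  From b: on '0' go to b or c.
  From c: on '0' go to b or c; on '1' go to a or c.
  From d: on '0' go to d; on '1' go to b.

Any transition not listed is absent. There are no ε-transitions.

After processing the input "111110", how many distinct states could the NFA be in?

Start in {a}.
Read '1': {a} → {c, d}.
Read '1': {c, d} → {a, b, c}.
Read '1': {a, b, c} → {a, c, d}.
Read '1': {a, c, d} → {a, b, c, d}.
Read '1': {a, b, c, d} → {a, b, c, d}.
Read '0': {a, b, c, d} → {a, b, c, d}.
That set has 4 states.

4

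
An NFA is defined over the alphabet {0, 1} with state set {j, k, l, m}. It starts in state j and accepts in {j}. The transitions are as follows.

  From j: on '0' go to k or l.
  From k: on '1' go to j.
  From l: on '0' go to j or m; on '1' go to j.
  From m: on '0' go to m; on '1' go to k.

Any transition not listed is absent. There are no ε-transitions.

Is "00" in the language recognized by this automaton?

Start in {j}.
Read '0': j→{k, l}; now {k, l}.
Read '0': k→∅, l→{j, m}; now {j, m}.
The final set {j, m} contains the accepting state j.

Yes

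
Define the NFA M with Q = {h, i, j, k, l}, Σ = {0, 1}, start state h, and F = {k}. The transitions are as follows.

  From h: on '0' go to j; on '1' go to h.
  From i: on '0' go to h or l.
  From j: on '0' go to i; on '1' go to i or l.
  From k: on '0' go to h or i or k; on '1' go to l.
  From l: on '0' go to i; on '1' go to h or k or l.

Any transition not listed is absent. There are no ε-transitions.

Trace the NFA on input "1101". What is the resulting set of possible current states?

{i, l}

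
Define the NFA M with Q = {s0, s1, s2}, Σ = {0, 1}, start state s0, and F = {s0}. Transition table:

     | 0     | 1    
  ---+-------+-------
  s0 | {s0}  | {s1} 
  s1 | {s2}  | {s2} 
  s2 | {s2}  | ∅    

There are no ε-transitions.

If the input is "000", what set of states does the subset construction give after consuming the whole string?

Start in {s0}.
Read '0': {s0} → {s0}.
Read '0': {s0} → {s0}.
Read '0': {s0} → {s0}.

{s0}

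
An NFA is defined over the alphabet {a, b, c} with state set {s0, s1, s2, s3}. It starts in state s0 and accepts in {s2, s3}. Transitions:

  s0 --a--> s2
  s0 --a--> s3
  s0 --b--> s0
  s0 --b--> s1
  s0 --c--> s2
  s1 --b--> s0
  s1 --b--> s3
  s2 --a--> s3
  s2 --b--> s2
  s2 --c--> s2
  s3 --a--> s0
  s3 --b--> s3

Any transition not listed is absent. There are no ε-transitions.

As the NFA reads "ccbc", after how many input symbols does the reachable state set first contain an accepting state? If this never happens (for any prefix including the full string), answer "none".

1

Start in {s0}.
Read 'c': s0→{s2}; now {s2}.
None of the earlier sets intersect F, but {s2} does.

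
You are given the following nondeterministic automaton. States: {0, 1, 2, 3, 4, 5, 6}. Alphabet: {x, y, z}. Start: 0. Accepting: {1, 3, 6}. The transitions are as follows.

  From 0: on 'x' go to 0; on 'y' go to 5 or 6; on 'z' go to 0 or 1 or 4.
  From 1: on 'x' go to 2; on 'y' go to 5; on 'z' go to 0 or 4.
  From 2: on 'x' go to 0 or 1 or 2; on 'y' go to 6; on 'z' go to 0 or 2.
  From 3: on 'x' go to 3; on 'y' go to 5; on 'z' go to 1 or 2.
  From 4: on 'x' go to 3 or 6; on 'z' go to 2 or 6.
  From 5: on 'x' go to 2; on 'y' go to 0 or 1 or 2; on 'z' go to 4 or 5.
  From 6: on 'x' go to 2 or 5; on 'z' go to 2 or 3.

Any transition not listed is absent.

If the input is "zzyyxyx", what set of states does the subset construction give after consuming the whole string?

{2, 5}

Start in {0}.
Read 'z': 0→{0, 1, 4}; now {0, 1, 4}.
Read 'z': 0→{0, 1, 4}, 1→{0, 4}, 4→{2, 6}; now {0, 1, 2, 4, 6}.
Read 'y': 0→{5, 6}, 1→{5}, 2→{6}, 4→∅, 6→∅; now {5, 6}.
Read 'y': 5→{0, 1, 2}, 6→∅; now {0, 1, 2}.
Read 'x': 0→{0}, 1→{2}, 2→{0, 1, 2}; now {0, 1, 2}.
Read 'y': 0→{5, 6}, 1→{5}, 2→{6}; now {5, 6}.
Read 'x': 5→{2}, 6→{2, 5}; now {2, 5}.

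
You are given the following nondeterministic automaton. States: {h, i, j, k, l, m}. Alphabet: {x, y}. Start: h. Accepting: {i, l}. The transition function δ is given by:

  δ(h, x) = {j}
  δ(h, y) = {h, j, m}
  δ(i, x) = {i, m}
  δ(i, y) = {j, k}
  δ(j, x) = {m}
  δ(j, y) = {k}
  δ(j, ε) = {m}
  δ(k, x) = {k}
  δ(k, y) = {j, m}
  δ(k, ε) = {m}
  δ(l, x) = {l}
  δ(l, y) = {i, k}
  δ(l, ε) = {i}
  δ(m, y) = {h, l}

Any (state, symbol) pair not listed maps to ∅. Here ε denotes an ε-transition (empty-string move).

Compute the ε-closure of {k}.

Begin with {k}.
ε-move k → m; add m.

{k, m}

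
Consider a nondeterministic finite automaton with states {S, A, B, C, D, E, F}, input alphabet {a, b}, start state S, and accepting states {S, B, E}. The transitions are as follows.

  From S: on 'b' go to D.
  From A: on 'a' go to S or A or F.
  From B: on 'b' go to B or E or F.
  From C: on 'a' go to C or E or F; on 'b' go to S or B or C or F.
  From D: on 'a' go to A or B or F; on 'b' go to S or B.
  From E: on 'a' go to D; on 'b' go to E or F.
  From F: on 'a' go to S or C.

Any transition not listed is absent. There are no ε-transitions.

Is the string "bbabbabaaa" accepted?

Start in {S}.
Read 'b': S→{D}; now {D}.
Read 'b': D→{S, B}; now {S, B}.
Read 'a': S→∅, B→∅; now ∅.
The set is empty and remains empty for the remaining 7 symbols.
The final set ∅ contains no accepting state.

No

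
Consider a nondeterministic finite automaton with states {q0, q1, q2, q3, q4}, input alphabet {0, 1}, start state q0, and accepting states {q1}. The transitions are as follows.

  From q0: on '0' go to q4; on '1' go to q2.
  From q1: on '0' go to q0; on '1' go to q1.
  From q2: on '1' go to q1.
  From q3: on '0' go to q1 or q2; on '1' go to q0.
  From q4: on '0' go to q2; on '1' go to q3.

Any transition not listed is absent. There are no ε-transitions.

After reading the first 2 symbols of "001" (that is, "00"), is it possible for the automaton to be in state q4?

Start in {q0}.
Read '0': q0→{q4}; now {q4}.
Read '0': q4→{q2}; now {q2}.
State q4 is not in {q2}.

No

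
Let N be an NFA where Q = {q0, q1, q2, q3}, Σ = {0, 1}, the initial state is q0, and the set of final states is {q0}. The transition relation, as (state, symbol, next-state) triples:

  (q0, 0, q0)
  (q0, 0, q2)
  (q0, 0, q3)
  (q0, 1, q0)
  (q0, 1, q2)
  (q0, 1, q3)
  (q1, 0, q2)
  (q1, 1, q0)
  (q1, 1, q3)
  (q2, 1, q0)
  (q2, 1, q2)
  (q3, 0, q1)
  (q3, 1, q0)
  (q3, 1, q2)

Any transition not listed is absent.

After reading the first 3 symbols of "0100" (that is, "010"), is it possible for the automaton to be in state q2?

Yes

Start in {q0}.
Read '0': q0→{q0, q2, q3}; now {q0, q2, q3}.
Read '1': q0→{q0, q2, q3}, q2→{q0, q2}, q3→{q0, q2}; now {q0, q2, q3}.
Read '0': q0→{q0, q2, q3}, q2→∅, q3→{q1}; now {q0, q1, q2, q3}.
State q2 is in {q0, q1, q2, q3}.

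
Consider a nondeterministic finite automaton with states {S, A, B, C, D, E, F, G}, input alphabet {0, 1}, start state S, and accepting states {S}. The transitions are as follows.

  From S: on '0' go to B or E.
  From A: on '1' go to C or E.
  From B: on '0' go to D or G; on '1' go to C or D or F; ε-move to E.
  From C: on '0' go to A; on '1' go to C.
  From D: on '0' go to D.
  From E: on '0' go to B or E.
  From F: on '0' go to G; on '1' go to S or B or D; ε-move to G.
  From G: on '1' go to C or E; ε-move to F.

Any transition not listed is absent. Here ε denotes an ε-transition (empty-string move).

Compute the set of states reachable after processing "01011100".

Start in {S}.
Read '0': {S} → {B, E}.
Read '1': {B, E} → {C, D, F, G}.
Read '0': {C, D, F, G} → {A, D, F, G}.
Read '1': {A, D, F, G} → {S, B, C, D, E}.
Read '1': {S, B, C, D, E} → {C, D, F, G}.
Read '1': {C, D, F, G} → {S, B, C, D, E}.
Read '0': {S, B, C, D, E} → {A, B, D, E, F, G}.
Read '0': {A, B, D, E, F, G} → {B, D, E, F, G}.

{B, D, E, F, G}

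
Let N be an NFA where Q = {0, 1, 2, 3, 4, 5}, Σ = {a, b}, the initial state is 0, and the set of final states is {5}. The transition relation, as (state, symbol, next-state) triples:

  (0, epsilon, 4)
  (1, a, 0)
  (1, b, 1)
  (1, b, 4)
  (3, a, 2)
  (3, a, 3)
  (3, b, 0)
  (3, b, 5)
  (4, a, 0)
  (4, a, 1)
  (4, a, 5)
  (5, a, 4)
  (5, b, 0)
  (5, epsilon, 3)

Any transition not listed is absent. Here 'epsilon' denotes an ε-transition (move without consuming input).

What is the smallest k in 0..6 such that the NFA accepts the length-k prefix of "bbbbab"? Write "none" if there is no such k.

Start: ε-closure({0}) = {0, 4}.
Read 'b': 0→∅, 4→∅; now ∅.
The set is empty and remains empty for the remaining 5 symbols.
No reachable set along the way intersects F.

none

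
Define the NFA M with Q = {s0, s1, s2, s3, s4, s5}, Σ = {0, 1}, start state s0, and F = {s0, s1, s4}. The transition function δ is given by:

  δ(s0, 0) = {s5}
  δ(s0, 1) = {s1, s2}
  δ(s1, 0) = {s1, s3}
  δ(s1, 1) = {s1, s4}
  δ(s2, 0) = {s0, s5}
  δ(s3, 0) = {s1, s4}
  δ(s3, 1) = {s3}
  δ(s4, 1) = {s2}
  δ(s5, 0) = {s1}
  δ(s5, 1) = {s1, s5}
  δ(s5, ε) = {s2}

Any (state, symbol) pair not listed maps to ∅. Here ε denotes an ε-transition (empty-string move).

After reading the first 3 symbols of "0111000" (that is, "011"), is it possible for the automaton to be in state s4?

Yes

Start in {s0}.
Read '0': {s0} → {s2, s5}.
Read '1': {s2, s5} → {s1, s2, s5}.
Read '1': {s1, s2, s5} → {s1, s2, s4, s5}.
State s4 is in {s1, s2, s4, s5}.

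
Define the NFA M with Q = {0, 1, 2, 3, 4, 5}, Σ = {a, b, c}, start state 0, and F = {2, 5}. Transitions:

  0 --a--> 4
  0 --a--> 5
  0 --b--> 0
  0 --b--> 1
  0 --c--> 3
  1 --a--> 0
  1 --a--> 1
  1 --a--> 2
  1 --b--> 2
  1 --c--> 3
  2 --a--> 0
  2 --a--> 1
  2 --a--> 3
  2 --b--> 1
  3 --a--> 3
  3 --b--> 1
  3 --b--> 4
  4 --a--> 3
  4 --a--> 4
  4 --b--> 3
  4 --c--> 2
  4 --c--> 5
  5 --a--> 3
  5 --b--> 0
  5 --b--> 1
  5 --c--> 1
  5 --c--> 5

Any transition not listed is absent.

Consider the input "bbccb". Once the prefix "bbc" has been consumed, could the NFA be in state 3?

Yes

Start in {0}.
Read 'b': {0} → {0, 1}.
Read 'b': {0, 1} → {0, 1, 2}.
Read 'c': {0, 1, 2} → {3}.
State 3 is in {3}.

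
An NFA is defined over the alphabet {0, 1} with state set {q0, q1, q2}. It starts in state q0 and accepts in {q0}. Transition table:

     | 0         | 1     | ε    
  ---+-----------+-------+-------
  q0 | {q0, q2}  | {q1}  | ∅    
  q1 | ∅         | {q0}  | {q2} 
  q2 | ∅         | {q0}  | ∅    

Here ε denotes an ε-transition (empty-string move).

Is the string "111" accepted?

No

Start in {q0}.
Read '1': {q0} → {q1, q2}.
Read '1': {q1, q2} → {q0}.
Read '1': {q0} → {q1, q2}.
The final set {q1, q2} contains no accepting state.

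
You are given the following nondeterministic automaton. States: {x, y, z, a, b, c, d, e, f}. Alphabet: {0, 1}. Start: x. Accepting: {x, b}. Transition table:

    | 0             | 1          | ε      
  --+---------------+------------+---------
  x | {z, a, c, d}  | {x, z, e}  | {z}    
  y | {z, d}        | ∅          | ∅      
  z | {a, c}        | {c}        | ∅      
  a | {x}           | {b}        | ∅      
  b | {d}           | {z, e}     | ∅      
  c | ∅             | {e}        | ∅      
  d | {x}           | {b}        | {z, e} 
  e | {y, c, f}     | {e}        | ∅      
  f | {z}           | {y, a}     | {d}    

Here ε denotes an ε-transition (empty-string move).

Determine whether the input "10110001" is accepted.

Start: ε-closure({x}) = {x, z}.
Read '1': {x, z} → {x, z, c, e}.
Read '0': {x, z, c, e} → {y, z, a, c, d, e, f}.
Read '1': {y, z, a, c, d, e, f} → {y, a, b, c, e}.
Read '1': {y, a, b, c, e} → {z, b, e}.
Read '0': {z, b, e} → {y, z, a, c, d, e, f}.
Read '0': {y, z, a, c, d, e, f} → {x, y, z, a, c, d, e, f}.
Read '0': {x, y, z, a, c, d, e, f} → {x, y, z, a, c, d, e, f}.
Read '1': {x, y, z, a, c, d, e, f} → {x, y, z, a, b, c, e}.
The final set {x, y, z, a, b, c, e} contains the accepting states x, b.

Yes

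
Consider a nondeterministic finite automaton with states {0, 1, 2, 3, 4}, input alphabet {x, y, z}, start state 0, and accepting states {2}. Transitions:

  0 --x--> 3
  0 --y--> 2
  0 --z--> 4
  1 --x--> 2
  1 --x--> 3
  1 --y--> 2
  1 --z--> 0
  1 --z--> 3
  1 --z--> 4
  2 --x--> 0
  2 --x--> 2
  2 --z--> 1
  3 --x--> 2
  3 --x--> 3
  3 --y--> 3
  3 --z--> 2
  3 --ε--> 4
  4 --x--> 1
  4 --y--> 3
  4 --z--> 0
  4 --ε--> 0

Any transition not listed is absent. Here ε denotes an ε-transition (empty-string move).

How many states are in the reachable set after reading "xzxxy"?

4

Start in {0}.
Read 'x': 0→{3}; union {3}; ε-closure = {0, 3, 4}.
Read 'z': 0→{4}, 3→{2}, 4→{0}; now {0, 2, 4}.
Read 'x': 0→{3}, 2→{0, 2}, 4→{1}; union {0, 1, 2, 3}; ε-closure = {0, 1, 2, 3, 4}.
Read 'x': 0→{3}, 1→{2, 3}, 2→{0, 2}, 3→{2, 3}, 4→{1}; union {0, 1, 2, 3}; ε-closure = {0, 1, 2, 3, 4}.
Read 'y': 0→{2}, 1→{2}, 2→∅, 3→{3}, 4→{3}; union {2, 3}; ε-closure = {0, 2, 3, 4}.
That set has 4 states.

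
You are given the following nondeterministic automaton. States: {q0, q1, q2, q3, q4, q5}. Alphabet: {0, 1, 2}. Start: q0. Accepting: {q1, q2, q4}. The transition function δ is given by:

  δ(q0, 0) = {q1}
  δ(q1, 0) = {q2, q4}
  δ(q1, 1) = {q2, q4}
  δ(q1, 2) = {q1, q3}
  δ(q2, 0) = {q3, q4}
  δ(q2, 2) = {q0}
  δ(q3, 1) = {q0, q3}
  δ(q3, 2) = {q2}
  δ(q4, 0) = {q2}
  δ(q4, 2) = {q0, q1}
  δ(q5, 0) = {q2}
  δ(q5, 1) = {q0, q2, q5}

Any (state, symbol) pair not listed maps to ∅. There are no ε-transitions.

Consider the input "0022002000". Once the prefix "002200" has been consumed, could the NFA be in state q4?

Start in {q0}.
Read '0': {q0} → {q1}.
Read '0': {q1} → {q2, q4}.
Read '2': {q2, q4} → {q0, q1}.
Read '2': {q0, q1} → {q1, q3}.
Read '0': {q1, q3} → {q2, q4}.
Read '0': {q2, q4} → {q2, q3, q4}.
State q4 is in {q2, q3, q4}.

Yes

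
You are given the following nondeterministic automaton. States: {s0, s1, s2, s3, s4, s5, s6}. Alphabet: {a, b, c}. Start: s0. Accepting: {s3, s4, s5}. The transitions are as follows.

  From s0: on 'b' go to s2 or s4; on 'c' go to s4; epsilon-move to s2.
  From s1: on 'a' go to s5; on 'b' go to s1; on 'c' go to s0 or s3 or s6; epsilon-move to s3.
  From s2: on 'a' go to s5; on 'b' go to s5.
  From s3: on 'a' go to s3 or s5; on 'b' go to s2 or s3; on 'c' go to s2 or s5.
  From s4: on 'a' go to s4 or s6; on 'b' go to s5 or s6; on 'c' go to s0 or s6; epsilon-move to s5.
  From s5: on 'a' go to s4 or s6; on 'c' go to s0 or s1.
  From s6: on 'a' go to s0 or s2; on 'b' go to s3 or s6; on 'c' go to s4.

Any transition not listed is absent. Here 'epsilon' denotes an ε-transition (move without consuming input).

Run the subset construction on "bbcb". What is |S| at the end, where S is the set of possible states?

6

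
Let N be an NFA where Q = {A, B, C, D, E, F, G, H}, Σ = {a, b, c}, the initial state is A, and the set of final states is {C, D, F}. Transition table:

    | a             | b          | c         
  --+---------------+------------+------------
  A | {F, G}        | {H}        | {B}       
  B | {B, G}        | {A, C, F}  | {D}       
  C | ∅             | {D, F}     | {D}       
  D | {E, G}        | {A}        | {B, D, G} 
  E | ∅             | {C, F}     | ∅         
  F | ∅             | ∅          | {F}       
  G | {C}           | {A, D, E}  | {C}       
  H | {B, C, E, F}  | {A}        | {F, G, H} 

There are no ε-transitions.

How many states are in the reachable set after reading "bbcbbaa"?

Start in {A}.
Read 'b': A→{H}; now {H}.
Read 'b': H→{A}; now {A}.
Read 'c': A→{B}; now {B}.
Read 'b': B→{A, C, F}; now {A, C, F}.
Read 'b': A→{H}, C→{D, F}, F→∅; now {D, F, H}.
Read 'a': D→{E, G}, F→∅, H→{B, C, E, F}; now {B, C, E, F, G}.
Read 'a': B→{B, G}, C→∅, E→∅, F→∅, G→{C}; now {B, C, G}.
That set has 3 states.

3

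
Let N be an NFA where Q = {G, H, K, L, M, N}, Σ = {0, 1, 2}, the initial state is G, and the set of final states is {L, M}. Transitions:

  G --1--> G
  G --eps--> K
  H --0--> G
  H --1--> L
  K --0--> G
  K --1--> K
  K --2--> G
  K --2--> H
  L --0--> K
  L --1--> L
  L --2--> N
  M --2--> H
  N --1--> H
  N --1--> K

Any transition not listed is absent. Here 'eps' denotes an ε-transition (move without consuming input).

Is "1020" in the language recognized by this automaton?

Start: ε-closure({G}) = {G, K}.
Read '1': G→{G}, K→{K}; now {G, K}.
Read '0': G→∅, K→{G}; union {G}; ε-closure = {G, K}.
Read '2': G→∅, K→{G, H}; union {G, H}; ε-closure = {G, H, K}.
Read '0': G→∅, H→{G}, K→{G}; union {G}; ε-closure = {G, K}.
The final set {G, K} contains no accepting state.

No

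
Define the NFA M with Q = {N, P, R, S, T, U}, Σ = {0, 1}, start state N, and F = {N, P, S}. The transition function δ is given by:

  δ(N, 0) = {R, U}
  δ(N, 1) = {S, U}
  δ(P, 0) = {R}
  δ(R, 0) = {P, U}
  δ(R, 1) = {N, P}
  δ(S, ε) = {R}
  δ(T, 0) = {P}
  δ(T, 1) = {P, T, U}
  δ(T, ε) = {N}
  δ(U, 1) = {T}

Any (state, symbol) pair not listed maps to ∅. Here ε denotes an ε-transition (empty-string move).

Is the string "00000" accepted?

No

Start in {N}.
Read '0': N→{R, U}; now {R, U}.
Read '0': R→{P, U}, U→∅; now {P, U}.
Read '0': P→{R}, U→∅; now {R}.
Read '0': R→{P, U}; now {P, U}.
Read '0': P→{R}, U→∅; now {R}.
The final set {R} contains no accepting state.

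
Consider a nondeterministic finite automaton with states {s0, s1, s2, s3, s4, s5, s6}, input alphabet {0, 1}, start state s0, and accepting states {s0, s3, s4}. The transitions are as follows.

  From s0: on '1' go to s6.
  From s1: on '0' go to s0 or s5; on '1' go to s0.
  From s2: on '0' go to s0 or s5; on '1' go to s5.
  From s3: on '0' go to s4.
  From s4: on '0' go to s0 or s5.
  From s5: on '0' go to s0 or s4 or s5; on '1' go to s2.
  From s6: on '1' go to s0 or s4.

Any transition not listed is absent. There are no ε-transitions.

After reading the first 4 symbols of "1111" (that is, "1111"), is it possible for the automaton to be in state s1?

Start in {s0}.
Read '1': {s0} → {s6}.
Read '1': {s6} → {s0, s4}.
Read '1': {s0, s4} → {s6}.
Read '1': {s6} → {s0, s4}.
State s1 is not in {s0, s4}.

No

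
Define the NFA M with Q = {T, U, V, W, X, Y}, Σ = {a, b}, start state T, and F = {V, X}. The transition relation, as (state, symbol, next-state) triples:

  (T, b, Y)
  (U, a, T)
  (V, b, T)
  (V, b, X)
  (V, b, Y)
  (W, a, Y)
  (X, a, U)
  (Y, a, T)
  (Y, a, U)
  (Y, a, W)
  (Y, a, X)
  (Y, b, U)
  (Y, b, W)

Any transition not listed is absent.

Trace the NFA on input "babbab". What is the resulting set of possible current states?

{U, W, Y}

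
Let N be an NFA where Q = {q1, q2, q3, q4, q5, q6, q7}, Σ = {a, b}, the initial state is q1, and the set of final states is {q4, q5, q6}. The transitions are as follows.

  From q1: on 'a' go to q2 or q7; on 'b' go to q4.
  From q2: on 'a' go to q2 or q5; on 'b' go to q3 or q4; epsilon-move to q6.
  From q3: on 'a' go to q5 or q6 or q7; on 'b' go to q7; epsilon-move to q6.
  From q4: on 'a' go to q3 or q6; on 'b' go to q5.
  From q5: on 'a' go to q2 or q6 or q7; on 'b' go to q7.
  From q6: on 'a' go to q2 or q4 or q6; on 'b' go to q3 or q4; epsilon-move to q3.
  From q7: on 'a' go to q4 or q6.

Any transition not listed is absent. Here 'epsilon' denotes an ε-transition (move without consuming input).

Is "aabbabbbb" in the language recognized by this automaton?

Yes

Start in {q1}.
Read 'a': q1→{q2, q7}; union {q2, q7}; ε-closure = {q2, q3, q6, q7}.
Read 'a': q2→{q2, q5}, q3→{q5, q6, q7}, q6→{q2, q4, q6}, q7→{q4, q6}; union {q2, q4, q5, q6, q7}; ε-closure = {q2, q3, q4, q5, q6, q7}.
Read 'b': q2→{q3, q4}, q3→{q7}, q4→{q5}, q5→{q7}, q6→{q3, q4}, q7→∅; union {q3, q4, q5, q7}; ε-closure = {q3, q4, q5, q6, q7}.
Read 'b': q3→{q7}, q4→{q5}, q5→{q7}, q6→{q3, q4}, q7→∅; union {q3, q4, q5, q7}; ε-closure = {q3, q4, q5, q6, q7}.
Read 'a': q3→{q5, q6, q7}, q4→{q3, q6}, q5→{q2, q6, q7}, q6→{q2, q4, q6}, q7→{q4, q6}; now {q2, q3, q4, q5, q6, q7}.
Read 'b': q2→{q3, q4}, q3→{q7}, q4→{q5}, q5→{q7}, q6→{q3, q4}, q7→∅; union {q3, q4, q5, q7}; ε-closure = {q3, q4, q5, q6, q7}.
Read 'b': q3→{q7}, q4→{q5}, q5→{q7}, q6→{q3, q4}, q7→∅; union {q3, q4, q5, q7}; ε-closure = {q3, q4, q5, q6, q7}.
Read 'b': q3→{q7}, q4→{q5}, q5→{q7}, q6→{q3, q4}, q7→∅; union {q3, q4, q5, q7}; ε-closure = {q3, q4, q5, q6, q7}.
Read 'b': q3→{q7}, q4→{q5}, q5→{q7}, q6→{q3, q4}, q7→∅; union {q3, q4, q5, q7}; ε-closure = {q3, q4, q5, q6, q7}.
The final set {q3, q4, q5, q6, q7} contains the accepting states q4, q5, q6.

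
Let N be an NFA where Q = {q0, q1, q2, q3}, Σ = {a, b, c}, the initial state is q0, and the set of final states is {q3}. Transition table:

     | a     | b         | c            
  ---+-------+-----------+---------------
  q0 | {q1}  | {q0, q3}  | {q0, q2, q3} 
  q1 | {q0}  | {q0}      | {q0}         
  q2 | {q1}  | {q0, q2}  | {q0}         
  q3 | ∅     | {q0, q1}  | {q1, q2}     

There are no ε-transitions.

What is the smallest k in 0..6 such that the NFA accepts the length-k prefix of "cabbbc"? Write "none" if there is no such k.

Start in {q0}.
Read 'c': q0→{q0, q2, q3}; now {q0, q2, q3}.
None of the earlier sets intersect F, but {q0, q2, q3} does.

1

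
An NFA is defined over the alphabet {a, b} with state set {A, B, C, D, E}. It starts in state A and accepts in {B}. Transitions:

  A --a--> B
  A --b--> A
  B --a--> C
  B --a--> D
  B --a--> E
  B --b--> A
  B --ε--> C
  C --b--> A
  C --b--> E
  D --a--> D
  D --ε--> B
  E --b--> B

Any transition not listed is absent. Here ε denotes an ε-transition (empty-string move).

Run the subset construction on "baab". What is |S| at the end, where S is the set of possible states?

Start in {A}.
Read 'b': A→{A}; now {A}.
Read 'a': A→{B}; union {B}; ε-closure = {B, C}.
Read 'a': B→{C, D, E}, C→∅; union {C, D, E}; ε-closure = {B, C, D, E}.
Read 'b': B→{A}, C→{A, E}, D→∅, E→{B}; union {A, B, E}; ε-closure = {A, B, C, E}.
That set has 4 states.

4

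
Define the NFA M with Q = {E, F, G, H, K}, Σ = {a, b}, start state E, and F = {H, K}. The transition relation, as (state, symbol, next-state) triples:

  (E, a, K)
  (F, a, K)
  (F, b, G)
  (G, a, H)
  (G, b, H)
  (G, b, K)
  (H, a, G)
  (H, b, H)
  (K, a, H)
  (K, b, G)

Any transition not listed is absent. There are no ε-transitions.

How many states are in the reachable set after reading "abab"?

1

Start in {E}.
Read 'a': E→{K}; now {K}.
Read 'b': K→{G}; now {G}.
Read 'a': G→{H}; now {H}.
Read 'b': H→{H}; now {H}.
That set has 1 state.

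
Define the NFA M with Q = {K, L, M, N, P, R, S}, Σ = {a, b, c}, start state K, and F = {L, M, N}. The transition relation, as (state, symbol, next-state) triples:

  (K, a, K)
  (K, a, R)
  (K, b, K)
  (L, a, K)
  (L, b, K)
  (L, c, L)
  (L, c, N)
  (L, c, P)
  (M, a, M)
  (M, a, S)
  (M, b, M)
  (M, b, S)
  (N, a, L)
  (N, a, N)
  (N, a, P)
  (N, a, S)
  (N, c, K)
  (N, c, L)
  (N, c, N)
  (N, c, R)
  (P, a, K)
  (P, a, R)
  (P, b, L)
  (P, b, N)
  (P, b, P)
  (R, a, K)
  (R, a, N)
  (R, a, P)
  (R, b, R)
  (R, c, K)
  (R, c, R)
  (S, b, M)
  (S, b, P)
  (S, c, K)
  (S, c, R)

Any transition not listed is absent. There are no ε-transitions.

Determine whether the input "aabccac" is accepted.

Start in {K}.
Read 'a': K→{K, R}; now {K, R}.
Read 'a': K→{K, R}, R→{K, N, P}; now {K, N, P, R}.
Read 'b': K→{K}, N→∅, P→{L, N, P}, R→{R}; now {K, L, N, P, R}.
Read 'c': K→∅, L→{L, N, P}, N→{K, L, N, R}, P→∅, R→{K, R}; now {K, L, N, P, R}.
Read 'c': K→∅, L→{L, N, P}, N→{K, L, N, R}, P→∅, R→{K, R}; now {K, L, N, P, R}.
Read 'a': K→{K, R}, L→{K}, N→{L, N, P, S}, P→{K, R}, R→{K, N, P}; now {K, L, N, P, R, S}.
Read 'c': K→∅, L→{L, N, P}, N→{K, L, N, R}, P→∅, R→{K, R}, S→{K, R}; now {K, L, N, P, R}.
The final set {K, L, N, P, R} contains the accepting states L, N.

Yes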